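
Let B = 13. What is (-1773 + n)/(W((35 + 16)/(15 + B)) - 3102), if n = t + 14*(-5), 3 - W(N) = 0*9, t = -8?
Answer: 617/1033 ≈ 0.59729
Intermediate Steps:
W(N) = 3 (W(N) = 3 - 0*9 = 3 - 1*0 = 3 + 0 = 3)
n = -78 (n = -8 + 14*(-5) = -8 - 70 = -78)
(-1773 + n)/(W((35 + 16)/(15 + B)) - 3102) = (-1773 - 78)/(3 - 3102) = -1851/(-3099) = -1851*(-1/3099) = 617/1033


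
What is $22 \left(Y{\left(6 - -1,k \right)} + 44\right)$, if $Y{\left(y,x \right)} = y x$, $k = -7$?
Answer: $-110$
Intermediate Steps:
$Y{\left(y,x \right)} = x y$
$22 \left(Y{\left(6 - -1,k \right)} + 44\right) = 22 \left(- 7 \left(6 - -1\right) + 44\right) = 22 \left(- 7 \left(6 + 1\right) + 44\right) = 22 \left(\left(-7\right) 7 + 44\right) = 22 \left(-49 + 44\right) = 22 \left(-5\right) = -110$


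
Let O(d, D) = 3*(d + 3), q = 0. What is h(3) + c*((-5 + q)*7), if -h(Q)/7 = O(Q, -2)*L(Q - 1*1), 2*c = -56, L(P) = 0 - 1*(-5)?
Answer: 350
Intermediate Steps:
L(P) = 5 (L(P) = 0 + 5 = 5)
c = -28 (c = (½)*(-56) = -28)
O(d, D) = 9 + 3*d (O(d, D) = 3*(3 + d) = 9 + 3*d)
h(Q) = -315 - 105*Q (h(Q) = -7*(9 + 3*Q)*5 = -7*(45 + 15*Q) = -315 - 105*Q)
h(3) + c*((-5 + q)*7) = (-315 - 105*3) - 28*(-5 + 0)*7 = (-315 - 315) - (-140)*7 = -630 - 28*(-35) = -630 + 980 = 350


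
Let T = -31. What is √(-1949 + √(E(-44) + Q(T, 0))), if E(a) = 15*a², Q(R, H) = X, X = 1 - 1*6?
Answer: √(-1949 + √29035) ≈ 42.173*I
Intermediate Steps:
X = -5 (X = 1 - 6 = -5)
Q(R, H) = -5
√(-1949 + √(E(-44) + Q(T, 0))) = √(-1949 + √(15*(-44)² - 5)) = √(-1949 + √(15*1936 - 5)) = √(-1949 + √(29040 - 5)) = √(-1949 + √29035)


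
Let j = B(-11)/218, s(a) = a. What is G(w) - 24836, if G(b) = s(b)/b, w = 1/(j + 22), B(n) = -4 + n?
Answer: -24835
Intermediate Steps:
j = -15/218 (j = (-4 - 11)/218 = -15*1/218 = -15/218 ≈ -0.068807)
w = 218/4781 (w = 1/(-15/218 + 22) = 1/(4781/218) = 218/4781 ≈ 0.045597)
G(b) = 1 (G(b) = b/b = 1)
G(w) - 24836 = 1 - 24836 = -24835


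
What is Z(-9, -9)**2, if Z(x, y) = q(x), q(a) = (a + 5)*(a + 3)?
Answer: 576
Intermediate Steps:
q(a) = (3 + a)*(5 + a) (q(a) = (5 + a)*(3 + a) = (3 + a)*(5 + a))
Z(x, y) = 15 + x**2 + 8*x
Z(-9, -9)**2 = (15 + (-9)**2 + 8*(-9))**2 = (15 + 81 - 72)**2 = 24**2 = 576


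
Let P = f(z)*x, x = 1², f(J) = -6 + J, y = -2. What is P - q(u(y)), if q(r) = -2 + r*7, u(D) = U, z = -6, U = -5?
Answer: 25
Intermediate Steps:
u(D) = -5
q(r) = -2 + 7*r
x = 1
P = -12 (P = (-6 - 6)*1 = -12*1 = -12)
P - q(u(y)) = -12 - (-2 + 7*(-5)) = -12 - (-2 - 35) = -12 - 1*(-37) = -12 + 37 = 25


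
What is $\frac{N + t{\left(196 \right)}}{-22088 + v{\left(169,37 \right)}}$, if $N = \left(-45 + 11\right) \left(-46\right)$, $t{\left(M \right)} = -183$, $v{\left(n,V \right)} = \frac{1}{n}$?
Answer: $- \frac{233389}{3732871} \approx -0.062523$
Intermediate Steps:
$N = 1564$ ($N = \left(-34\right) \left(-46\right) = 1564$)
$\frac{N + t{\left(196 \right)}}{-22088 + v{\left(169,37 \right)}} = \frac{1564 - 183}{-22088 + \frac{1}{169}} = \frac{1381}{-22088 + \frac{1}{169}} = \frac{1381}{- \frac{3732871}{169}} = 1381 \left(- \frac{169}{3732871}\right) = - \frac{233389}{3732871}$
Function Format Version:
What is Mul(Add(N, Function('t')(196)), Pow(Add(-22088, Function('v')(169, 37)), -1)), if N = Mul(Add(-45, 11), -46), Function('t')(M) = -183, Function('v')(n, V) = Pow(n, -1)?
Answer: Rational(-233389, 3732871) ≈ -0.062523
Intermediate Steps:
N = 1564 (N = Mul(-34, -46) = 1564)
Mul(Add(N, Function('t')(196)), Pow(Add(-22088, Function('v')(169, 37)), -1)) = Mul(Add(1564, -183), Pow(Add(-22088, Pow(169, -1)), -1)) = Mul(1381, Pow(Add(-22088, Rational(1, 169)), -1)) = Mul(1381, Pow(Rational(-3732871, 169), -1)) = Mul(1381, Rational(-169, 3732871)) = Rational(-233389, 3732871)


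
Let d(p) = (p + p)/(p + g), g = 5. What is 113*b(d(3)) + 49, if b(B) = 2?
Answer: 275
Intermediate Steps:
d(p) = 2*p/(5 + p) (d(p) = (p + p)/(p + 5) = (2*p)/(5 + p) = 2*p/(5 + p))
113*b(d(3)) + 49 = 113*2 + 49 = 226 + 49 = 275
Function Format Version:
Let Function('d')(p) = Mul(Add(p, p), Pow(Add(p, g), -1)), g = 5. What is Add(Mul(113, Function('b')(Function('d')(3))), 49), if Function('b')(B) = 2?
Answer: 275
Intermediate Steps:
Function('d')(p) = Mul(2, p, Pow(Add(5, p), -1)) (Function('d')(p) = Mul(Add(p, p), Pow(Add(p, 5), -1)) = Mul(Mul(2, p), Pow(Add(5, p), -1)) = Mul(2, p, Pow(Add(5, p), -1)))
Add(Mul(113, Function('b')(Function('d')(3))), 49) = Add(Mul(113, 2), 49) = Add(226, 49) = 275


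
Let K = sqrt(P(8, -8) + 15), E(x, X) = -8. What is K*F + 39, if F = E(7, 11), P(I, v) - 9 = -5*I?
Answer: 39 - 32*I ≈ 39.0 - 32.0*I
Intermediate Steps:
P(I, v) = 9 - 5*I
F = -8
K = 4*I (K = sqrt((9 - 5*8) + 15) = sqrt((9 - 40) + 15) = sqrt(-31 + 15) = sqrt(-16) = 4*I ≈ 4.0*I)
K*F + 39 = (4*I)*(-8) + 39 = -32*I + 39 = 39 - 32*I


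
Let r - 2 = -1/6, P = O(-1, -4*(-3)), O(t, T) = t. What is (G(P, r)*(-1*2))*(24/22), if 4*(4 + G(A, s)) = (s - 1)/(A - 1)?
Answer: 197/22 ≈ 8.9545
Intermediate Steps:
P = -1
r = 11/6 (r = 2 - 1/6 = 11/6 ≈ 1.8333)
G(A, s) = -4 + (-1 + s)/(4*(-1 + A)) (G(A, s) = -4 + ((s - 1)/(A - 1))/4 = -4 + ((-1 + s)/(-1 + A))/4 = -4 + (-1 + s)/(4*(-1 + A)))
(G(P, r)*(-1*2))*(24/22) = (((15 + 11/6 - 16*(-1))/(4*(-1 - 1)))*(-1*2))*(24/22) = (((1/4)*(15 + 11/6 + 16)/(-2))*(-2))*(24*(1/22)) = (((1/4)*(-1/2)*(197/6))*(-2))*(12/11) = -197/48*(-2)*(12/11) = (197/24)*(12/11) = 197/22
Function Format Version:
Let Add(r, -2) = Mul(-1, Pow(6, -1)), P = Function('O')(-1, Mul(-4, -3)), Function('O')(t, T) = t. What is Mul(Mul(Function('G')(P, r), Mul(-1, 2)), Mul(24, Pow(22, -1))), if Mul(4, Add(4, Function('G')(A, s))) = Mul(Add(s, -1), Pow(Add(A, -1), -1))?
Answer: Rational(197, 22) ≈ 8.9545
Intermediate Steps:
P = -1
r = Rational(11, 6) (r = Add(2, Mul(-1, Pow(6, -1))) = Add(2, Mul(-1, Rational(1, 6))) = Add(2, Rational(-1, 6)) = Rational(11, 6) ≈ 1.8333)
Function('G')(A, s) = Add(-4, Mul(Rational(1, 4), Pow(Add(-1, A), -1), Add(-1, s))) (Function('G')(A, s) = Add(-4, Mul(Rational(1, 4), Mul(Add(s, -1), Pow(Add(A, -1), -1)))) = Add(-4, Mul(Rational(1, 4), Mul(Add(-1, s), Pow(Add(-1, A), -1)))) = Add(-4, Mul(Rational(1, 4), Mul(Pow(Add(-1, A), -1), Add(-1, s)))) = Add(-4, Mul(Rational(1, 4), Pow(Add(-1, A), -1), Add(-1, s))))
Mul(Mul(Function('G')(P, r), Mul(-1, 2)), Mul(24, Pow(22, -1))) = Mul(Mul(Mul(Rational(1, 4), Pow(Add(-1, -1), -1), Add(15, Rational(11, 6), Mul(-16, -1))), Mul(-1, 2)), Mul(24, Pow(22, -1))) = Mul(Mul(Mul(Rational(1, 4), Pow(-2, -1), Add(15, Rational(11, 6), 16)), -2), Mul(24, Rational(1, 22))) = Mul(Mul(Mul(Rational(1, 4), Rational(-1, 2), Rational(197, 6)), -2), Rational(12, 11)) = Mul(Mul(Rational(-197, 48), -2), Rational(12, 11)) = Mul(Rational(197, 24), Rational(12, 11)) = Rational(197, 22)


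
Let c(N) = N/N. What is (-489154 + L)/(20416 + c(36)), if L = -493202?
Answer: -982356/20417 ≈ -48.115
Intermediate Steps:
c(N) = 1
(-489154 + L)/(20416 + c(36)) = (-489154 - 493202)/(20416 + 1) = -982356/20417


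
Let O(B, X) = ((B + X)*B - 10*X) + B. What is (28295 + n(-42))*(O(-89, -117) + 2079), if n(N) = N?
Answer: 607269982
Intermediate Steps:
O(B, X) = B - 10*X + B*(B + X) (O(B, X) = (B*(B + X) - 10*X) + B = (-10*X + B*(B + X)) + B = B - 10*X + B*(B + X))
(28295 + n(-42))*(O(-89, -117) + 2079) = (28295 - 42)*((-89 + (-89)² - 10*(-117) - 89*(-117)) + 2079) = 28253*((-89 + 7921 + 1170 + 10413) + 2079) = 28253*(19415 + 2079) = 28253*21494 = 607269982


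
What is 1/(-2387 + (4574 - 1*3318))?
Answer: -1/1131 ≈ -0.00088417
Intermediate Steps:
1/(-2387 + (4574 - 1*3318)) = 1/(-2387 + (4574 - 3318)) = 1/(-2387 + 1256) = 1/(-1131) = -1/1131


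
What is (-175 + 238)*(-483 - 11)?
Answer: -31122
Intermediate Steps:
(-175 + 238)*(-483 - 11) = 63*(-494) = -31122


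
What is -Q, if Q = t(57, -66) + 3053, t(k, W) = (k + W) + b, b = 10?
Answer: -3054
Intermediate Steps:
t(k, W) = 10 + W + k (t(k, W) = (k + W) + 10 = (W + k) + 10 = 10 + W + k)
Q = 3054 (Q = (10 - 66 + 57) + 3053 = 1 + 3053 = 3054)
-Q = -1*3054 = -3054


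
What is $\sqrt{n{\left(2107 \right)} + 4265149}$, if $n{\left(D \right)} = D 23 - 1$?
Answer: $\sqrt{4313609} \approx 2076.9$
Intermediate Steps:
$n{\left(D \right)} = -1 + 23 D$ ($n{\left(D \right)} = 23 D - 1 = -1 + 23 D$)
$\sqrt{n{\left(2107 \right)} + 4265149} = \sqrt{\left(-1 + 23 \cdot 2107\right) + 4265149} = \sqrt{\left(-1 + 48461\right) + 4265149} = \sqrt{48460 + 4265149} = \sqrt{4313609}$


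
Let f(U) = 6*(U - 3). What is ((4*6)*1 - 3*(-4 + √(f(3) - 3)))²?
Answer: 1269 - 216*I*√3 ≈ 1269.0 - 374.12*I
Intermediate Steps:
f(U) = -18 + 6*U (f(U) = 6*(-3 + U) = -18 + 6*U)
((4*6)*1 - 3*(-4 + √(f(3) - 3)))² = ((4*6)*1 - 3*(-4 + √((-18 + 6*3) - 3)))² = (24*1 - 3*(-4 + √((-18 + 18) - 3)))² = (24 - 3*(-4 + √(0 - 3)))² = (24 - 3*(-4 + √(-3)))² = (24 - 3*(-4 + I*√3))² = (24 + (12 - 3*I*√3))² = (36 - 3*I*√3)²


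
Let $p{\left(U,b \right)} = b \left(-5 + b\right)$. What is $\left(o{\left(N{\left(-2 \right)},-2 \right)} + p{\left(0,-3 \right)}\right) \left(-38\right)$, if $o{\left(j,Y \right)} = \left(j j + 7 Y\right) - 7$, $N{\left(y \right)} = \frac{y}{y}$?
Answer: $-152$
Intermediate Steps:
$N{\left(y \right)} = 1$
$o{\left(j,Y \right)} = -7 + j^{2} + 7 Y$ ($o{\left(j,Y \right)} = \left(j^{2} + 7 Y\right) - 7 = -7 + j^{2} + 7 Y$)
$\left(o{\left(N{\left(-2 \right)},-2 \right)} + p{\left(0,-3 \right)}\right) \left(-38\right) = \left(\left(-7 + 1^{2} + 7 \left(-2\right)\right) - 3 \left(-5 - 3\right)\right) \left(-38\right) = \left(\left(-7 + 1 - 14\right) - -24\right) \left(-38\right) = \left(-20 + 24\right) \left(-38\right) = 4 \left(-38\right) = -152$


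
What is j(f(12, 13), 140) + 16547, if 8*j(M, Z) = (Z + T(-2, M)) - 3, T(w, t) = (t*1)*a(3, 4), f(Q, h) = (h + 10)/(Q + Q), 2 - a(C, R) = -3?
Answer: 3180427/192 ≈ 16565.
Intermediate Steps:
a(C, R) = 5 (a(C, R) = 2 - 1*(-3) = 2 + 3 = 5)
f(Q, h) = (10 + h)/(2*Q) (f(Q, h) = (10 + h)/((2*Q)) = (10 + h)*(1/(2*Q)) = (10 + h)/(2*Q))
T(w, t) = 5*t (T(w, t) = (t*1)*5 = t*5 = 5*t)
j(M, Z) = -3/8 + Z/8 + 5*M/8 (j(M, Z) = ((Z + 5*M) - 3)/8 = (-3 + Z + 5*M)/8 = -3/8 + Z/8 + 5*M/8)
j(f(12, 13), 140) + 16547 = (-3/8 + (⅛)*140 + 5*((½)*(10 + 13)/12)/8) + 16547 = (-3/8 + 35/2 + 5*((½)*(1/12)*23)/8) + 16547 = (-3/8 + 35/2 + (5/8)*(23/24)) + 16547 = (-3/8 + 35/2 + 115/192) + 16547 = 3403/192 + 16547 = 3180427/192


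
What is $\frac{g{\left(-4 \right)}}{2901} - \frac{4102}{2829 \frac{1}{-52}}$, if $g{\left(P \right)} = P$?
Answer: $\frac{68753732}{911881} \approx 75.398$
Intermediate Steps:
$\frac{g{\left(-4 \right)}}{2901} - \frac{4102}{2829 \frac{1}{-52}} = - \frac{4}{2901} - \frac{4102}{2829 \frac{1}{-52}} = \left(-4\right) \frac{1}{2901} - \frac{4102}{2829 \left(- \frac{1}{52}\right)} = - \frac{4}{2901} - \frac{4102}{- \frac{2829}{52}} = - \frac{4}{2901} - - \frac{213304}{2829} = - \frac{4}{2901} + \frac{213304}{2829} = \frac{68753732}{911881}$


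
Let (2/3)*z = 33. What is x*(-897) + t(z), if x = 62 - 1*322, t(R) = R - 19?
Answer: 466501/2 ≈ 2.3325e+5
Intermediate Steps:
z = 99/2 (z = (3/2)*33 = 99/2 ≈ 49.500)
t(R) = -19 + R
x = -260 (x = 62 - 322 = -260)
x*(-897) + t(z) = -260*(-897) + (-19 + 99/2) = 233220 + 61/2 = 466501/2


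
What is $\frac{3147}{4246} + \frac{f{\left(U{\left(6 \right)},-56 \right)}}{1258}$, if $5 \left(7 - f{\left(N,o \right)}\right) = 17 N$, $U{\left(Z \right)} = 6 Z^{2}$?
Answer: $\frac{1087982}{6676835} \approx 0.16295$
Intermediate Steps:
$f{\left(N,o \right)} = 7 - \frac{17 N}{5}$
$\frac{3147}{4246} + \frac{f{\left(U{\left(6 \right)},-56 \right)}}{1258} = \frac{3147}{4246} + \frac{7 - \frac{17 \cdot 6 \cdot 6^{2}}{5}}{1258} = 3147 \cdot \frac{1}{4246} + \left(7 - \frac{17 \cdot 6 \cdot 36}{5}\right) \frac{1}{1258} = \frac{3147}{4246} + \left(7 - \frac{3672}{5}\right) \frac{1}{1258} = \frac{3147}{4246} - \frac{3637}{6290} = \frac{1087982}{6676835}$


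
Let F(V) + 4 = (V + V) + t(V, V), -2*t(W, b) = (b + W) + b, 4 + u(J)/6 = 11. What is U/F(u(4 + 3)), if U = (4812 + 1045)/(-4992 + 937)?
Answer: -5857/68935 ≈ -0.084964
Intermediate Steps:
u(J) = 42 (u(J) = -24 + 6*11 = -24 + 66 = 42)
t(W, b) = -b - W/2 (t(W, b) = -((b + W) + b)/2 = -((W + b) + b)/2 = -(W + 2*b)/2 = -b - W/2)
F(V) = -4 + V/2 (F(V) = -4 + ((V + V) + (-V - V/2)) = -4 + (2*V - 3*V/2) = -4 + V/2)
U = -5857/4055 (U = 5857/(-4055) = 5857*(-1/4055) = -5857/4055 ≈ -1.4444)
U/F(u(4 + 3)) = -5857/(4055*(-4 + (1/2)*42)) = -5857/(4055*(-4 + 21)) = -5857/4055/17 = -5857/4055*1/17 = -5857/68935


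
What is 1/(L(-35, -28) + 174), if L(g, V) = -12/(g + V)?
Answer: 21/3658 ≈ 0.0057408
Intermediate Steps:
L(g, V) = -12/(V + g)
1/(L(-35, -28) + 174) = 1/(-12/(-28 - 35) + 174) = 1/(-12/(-63) + 174) = 1/(-12*(-1/63) + 174) = 1/(4/21 + 174) = 1/(3658/21) = 21/3658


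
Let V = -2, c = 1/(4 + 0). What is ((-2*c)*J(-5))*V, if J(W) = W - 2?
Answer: -7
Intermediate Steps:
J(W) = -2 + W
c = ¼ (c = 1/4 = ¼ ≈ 0.25000)
((-2*c)*J(-5))*V = ((-2*¼)*(-2 - 5))*(-2) = -½*(-7)*(-2) = (7/2)*(-2) = -7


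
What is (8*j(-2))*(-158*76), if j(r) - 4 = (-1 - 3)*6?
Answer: 1921280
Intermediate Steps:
j(r) = -20 (j(r) = 4 + (-1 - 3)*6 = 4 - 4*6 = 4 - 24 = -20)
(8*j(-2))*(-158*76) = (8*(-20))*(-158*76) = -160*(-12008) = 1921280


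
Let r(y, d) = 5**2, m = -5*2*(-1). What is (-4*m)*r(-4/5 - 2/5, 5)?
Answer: -1000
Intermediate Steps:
m = 10 (m = -10*(-1) = 10)
r(y, d) = 25
(-4*m)*r(-4/5 - 2/5, 5) = -4*10*25 = -40*25 = -1000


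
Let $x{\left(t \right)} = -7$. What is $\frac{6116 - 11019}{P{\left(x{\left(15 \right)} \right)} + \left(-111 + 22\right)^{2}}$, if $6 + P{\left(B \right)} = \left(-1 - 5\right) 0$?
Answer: $- \frac{4903}{7915} \approx -0.61946$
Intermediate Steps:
$P{\left(B \right)} = -6$ ($P{\left(B \right)} = -6 + \left(-1 - 5\right) 0 = -6 - 0 = -6 + 0 = -6$)
$\frac{6116 - 11019}{P{\left(x{\left(15 \right)} \right)} + \left(-111 + 22\right)^{2}} = \frac{6116 - 11019}{-6 + \left(-111 + 22\right)^{2}} = - \frac{4903}{-6 + \left(-89\right)^{2}} = - \frac{4903}{-6 + 7921} = - \frac{4903}{7915}$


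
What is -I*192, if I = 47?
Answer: -9024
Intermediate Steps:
-I*192 = -47*192 = -1*9024 = -9024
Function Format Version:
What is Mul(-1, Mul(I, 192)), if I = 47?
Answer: -9024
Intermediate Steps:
Mul(-1, Mul(I, 192)) = Mul(-1, Mul(47, 192)) = Mul(-1, 9024) = -9024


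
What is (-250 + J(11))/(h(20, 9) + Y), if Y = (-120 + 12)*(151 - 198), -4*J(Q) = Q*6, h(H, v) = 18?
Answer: -533/10188 ≈ -0.052316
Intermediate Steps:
J(Q) = -3*Q/2 (J(Q) = -Q*6/4 = -3*Q/2)
Y = 5076 (Y = -108*(-47) = 5076)
(-250 + J(11))/(h(20, 9) + Y) = (-250 - 3/2*11)/(18 + 5076) = (-250 - 33/2)/5094 = -533/2*1/5094 = -533/10188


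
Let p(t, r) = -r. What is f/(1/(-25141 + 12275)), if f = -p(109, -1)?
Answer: 12866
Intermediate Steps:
f = -1 (f = -(-1)*(-1) = -1*1 = -1)
f/(1/(-25141 + 12275)) = -1/(1/(-25141 + 12275)) = -1/(1/(-12866)) = -1/(-1/12866) = -1*(-12866) = 12866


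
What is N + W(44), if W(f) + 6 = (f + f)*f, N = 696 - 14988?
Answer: -10426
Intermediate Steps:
N = -14292
W(f) = -6 + 2*f² (W(f) = -6 + (f + f)*f = -6 + (2*f)*f = -6 + 2*f²)
N + W(44) = -14292 + (-6 + 2*44²) = -14292 + (-6 + 2*1936) = -14292 + (-6 + 3872) = -14292 + 3866 = -10426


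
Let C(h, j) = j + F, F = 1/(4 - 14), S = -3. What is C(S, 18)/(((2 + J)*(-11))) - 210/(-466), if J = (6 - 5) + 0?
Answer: -7057/76890 ≈ -0.091780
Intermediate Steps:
J = 1 (J = 1 + 0 = 1)
F = -1/10 (F = 1/(-10) = -1/10 ≈ -0.10000)
C(h, j) = -1/10 + j (C(h, j) = j - 1/10 = -1/10 + j)
C(S, 18)/(((2 + J)*(-11))) - 210/(-466) = (-1/10 + 18)/(((2 + 1)*(-11))) - 210/(-466) = 179/(10*((3*(-11)))) - 210*(-1/466) = (179/10)/(-33) + 105/233 = (179/10)*(-1/33) + 105/233 = -179/330 + 105/233 = -7057/76890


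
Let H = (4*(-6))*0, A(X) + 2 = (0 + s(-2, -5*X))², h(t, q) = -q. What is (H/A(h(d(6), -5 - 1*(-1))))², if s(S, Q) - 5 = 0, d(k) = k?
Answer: 0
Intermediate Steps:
s(S, Q) = 5 (s(S, Q) = 5 + 0 = 5)
A(X) = 23 (A(X) = -2 + (0 + 5)² = -2 + 5² = -2 + 25 = 23)
H = 0 (H = -24*0 = 0)
(H/A(h(d(6), -5 - 1*(-1))))² = (0/23)² = (0*(1/23))² = 0² = 0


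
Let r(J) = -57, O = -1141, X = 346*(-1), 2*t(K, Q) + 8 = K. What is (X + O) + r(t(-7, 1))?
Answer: -1544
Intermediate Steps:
t(K, Q) = -4 + K/2
X = -346
(X + O) + r(t(-7, 1)) = (-346 - 1141) - 57 = -1487 - 57 = -1544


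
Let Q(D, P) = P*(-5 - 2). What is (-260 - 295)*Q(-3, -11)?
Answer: -42735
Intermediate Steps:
Q(D, P) = -7*P (Q(D, P) = P*(-7) = -7*P)
(-260 - 295)*Q(-3, -11) = (-260 - 295)*(-7*(-11)) = -555*77 = -42735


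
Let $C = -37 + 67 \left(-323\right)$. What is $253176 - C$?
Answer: $274854$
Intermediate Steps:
$C = -21678$ ($C = -37 - 21641 = -21678$)
$253176 - C = 253176 - -21678 = 253176 + 21678 = 274854$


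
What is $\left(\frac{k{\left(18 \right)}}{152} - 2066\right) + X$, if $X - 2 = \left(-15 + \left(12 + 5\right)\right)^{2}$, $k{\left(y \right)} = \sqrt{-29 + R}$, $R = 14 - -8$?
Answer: $-2060 + \frac{i \sqrt{7}}{152} \approx -2060.0 + 0.017406 i$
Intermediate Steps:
$R = 22$ ($R = 14 + 8 = 22$)
$k{\left(y \right)} = i \sqrt{7}$ ($k{\left(y \right)} = \sqrt{-29 + 22} = \sqrt{-7} = i \sqrt{7}$)
$X = 6$ ($X = 2 + \left(-15 + \left(12 + 5\right)\right)^{2} = 2 + \left(-15 + 17\right)^{2} = 2 + 2^{2} = 2 + 4 = 6$)
$\left(\frac{k{\left(18 \right)}}{152} - 2066\right) + X = \left(\frac{i \sqrt{7}}{152} - 2066\right) + 6 = \left(-2066 + \frac{i \sqrt{7}}{152}\right) + 6 = -2060 + \frac{i \sqrt{7}}{152}$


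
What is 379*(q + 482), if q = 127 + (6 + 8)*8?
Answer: 273259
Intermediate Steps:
q = 239 (q = 127 + 14*8 = 127 + 112 = 239)
379*(q + 482) = 379*(239 + 482) = 379*721 = 273259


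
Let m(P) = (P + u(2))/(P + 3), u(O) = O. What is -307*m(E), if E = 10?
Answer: -3684/13 ≈ -283.38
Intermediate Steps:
m(P) = (2 + P)/(3 + P) (m(P) = (P + 2)/(P + 3) = (2 + P)/(3 + P))
-307*m(E) = -307*(2 + 10)/(3 + 10) = -307*12/13 = -3684/13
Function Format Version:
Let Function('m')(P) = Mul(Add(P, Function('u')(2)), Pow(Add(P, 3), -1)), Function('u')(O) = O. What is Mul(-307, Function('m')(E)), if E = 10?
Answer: Rational(-3684, 13) ≈ -283.38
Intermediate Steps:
Function('m')(P) = Mul(Pow(Add(3, P), -1), Add(2, P)) (Function('m')(P) = Mul(Add(P, 2), Pow(Add(P, 3), -1)) = Mul(Add(2, P), Pow(Add(3, P), -1)) = Mul(Pow(Add(3, P), -1), Add(2, P)))
Mul(-307, Function('m')(E)) = Mul(-307, Mul(Pow(Add(3, 10), -1), Add(2, 10))) = Mul(-307, Mul(Pow(13, -1), 12)) = Mul(-307, Mul(Rational(1, 13), 12)) = Mul(-307, Rational(12, 13)) = Rational(-3684, 13)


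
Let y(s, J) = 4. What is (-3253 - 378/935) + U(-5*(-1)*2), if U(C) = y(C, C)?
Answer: -3038193/935 ≈ -3249.4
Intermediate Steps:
U(C) = 4
(-3253 - 378/935) + U(-5*(-1)*2) = (-3253 - 378/935) + 4 = -3041933/935 + 4 = -3038193/935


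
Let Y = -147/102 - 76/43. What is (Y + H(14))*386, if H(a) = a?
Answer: 3044961/731 ≈ 4165.5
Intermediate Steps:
Y = -4691/1462 (Y = -147*1/102 - 76*1/43 = -49/34 - 76/43 = -4691/1462 ≈ -3.2086)
(Y + H(14))*386 = (-4691/1462 + 14)*386 = (15777/1462)*386 = 3044961/731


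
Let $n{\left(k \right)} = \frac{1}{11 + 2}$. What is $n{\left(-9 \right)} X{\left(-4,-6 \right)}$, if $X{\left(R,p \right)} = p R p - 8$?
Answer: $- \frac{152}{13} \approx -11.692$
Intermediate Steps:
$n{\left(k \right)} = \frac{1}{13}$
$X{\left(R,p \right)} = -8 + R p^{2}$ ($X{\left(R,p \right)} = R p p - 8 = R p^{2} - 8 = -8 + R p^{2}$)
$n{\left(-9 \right)} X{\left(-4,-6 \right)} = \frac{-8 - 4 \left(-6\right)^{2}}{13} = \frac{-8 - 144}{13} = \frac{1}{13} \left(-152\right) = - \frac{152}{13}$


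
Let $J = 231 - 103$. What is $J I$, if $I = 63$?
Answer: $8064$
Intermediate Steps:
$J = 128$
$J I = 128 \cdot 63 = 8064$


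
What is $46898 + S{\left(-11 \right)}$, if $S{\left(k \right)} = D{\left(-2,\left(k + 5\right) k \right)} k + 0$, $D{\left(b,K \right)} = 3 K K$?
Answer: $-96850$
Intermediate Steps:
$D{\left(b,K \right)} = 3 K^{2}$
$S{\left(k \right)} = 3 k^{3} \left(5 + k\right)^{2}$ ($S{\left(k \right)} = 3 \left(\left(k + 5\right) k\right)^{2} k + 0 = 3 \left(\left(5 + k\right) k\right)^{2} k + 0 = 3 \left(k \left(5 + k\right)\right)^{2} k + 0 = 3 k^{2} \left(5 + k\right)^{2} k + 0 = 3 k^{3} \left(5 + k\right)^{2} + 0 = 3 k^{3} \left(5 + k\right)^{2}$)
$46898 + S{\left(-11 \right)} = 46898 + 3 \left(-11\right)^{3} \left(5 - 11\right)^{2} = 46898 + 3 \left(-1331\right) \left(-6\right)^{2} = 46898 + 3 \left(-1331\right) 36 = 46898 - 143748 = -96850$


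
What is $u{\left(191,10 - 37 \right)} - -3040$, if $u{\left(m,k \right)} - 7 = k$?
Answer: $3020$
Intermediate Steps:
$u{\left(m,k \right)} = 7 + k$
$u{\left(191,10 - 37 \right)} - -3040 = \left(7 + \left(10 - 37\right)\right) - -3040 = \left(7 + \left(10 - 37\right)\right) + 3040 = \left(7 - 27\right) + 3040 = -20 + 3040 = 3020$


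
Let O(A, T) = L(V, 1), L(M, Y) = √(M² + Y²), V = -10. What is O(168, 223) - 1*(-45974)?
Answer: 45974 + √101 ≈ 45984.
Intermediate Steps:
O(A, T) = √101 (O(A, T) = √((-10)² + 1²) = √(100 + 1) = √101)
O(168, 223) - 1*(-45974) = √101 - 1*(-45974) = √101 + 45974 = 45974 + √101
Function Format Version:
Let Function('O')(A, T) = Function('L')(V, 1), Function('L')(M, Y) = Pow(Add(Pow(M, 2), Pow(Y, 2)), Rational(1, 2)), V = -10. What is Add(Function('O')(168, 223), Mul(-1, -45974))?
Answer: Add(45974, Pow(101, Rational(1, 2))) ≈ 45984.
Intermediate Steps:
Function('O')(A, T) = Pow(101, Rational(1, 2)) (Function('O')(A, T) = Pow(Add(Pow(-10, 2), Pow(1, 2)), Rational(1, 2)) = Pow(Add(100, 1), Rational(1, 2)) = Pow(101, Rational(1, 2)))
Add(Function('O')(168, 223), Mul(-1, -45974)) = Add(Pow(101, Rational(1, 2)), Mul(-1, -45974)) = Add(Pow(101, Rational(1, 2)), 45974) = Add(45974, Pow(101, Rational(1, 2)))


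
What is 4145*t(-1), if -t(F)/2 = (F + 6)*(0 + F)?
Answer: 41450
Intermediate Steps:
t(F) = -2*F*(6 + F) (t(F) = -2*(F + 6)*(0 + F) = -2*(6 + F)*F = -2*F*(6 + F))
4145*t(-1) = 4145*(-2*(-1)*(6 - 1)) = 4145*(-2*(-1)*5) = 4145*10 = 41450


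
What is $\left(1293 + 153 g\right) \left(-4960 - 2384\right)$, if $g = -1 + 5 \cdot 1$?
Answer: $-13990320$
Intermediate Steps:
$g = 4$ ($g = -1 + 5 = 4$)
$\left(1293 + 153 g\right) \left(-4960 - 2384\right) = \left(1293 + 153 \cdot 4\right) \left(-4960 - 2384\right) = \left(1293 + 612\right) \left(-7344\right) = 1905 \left(-7344\right) = -13990320$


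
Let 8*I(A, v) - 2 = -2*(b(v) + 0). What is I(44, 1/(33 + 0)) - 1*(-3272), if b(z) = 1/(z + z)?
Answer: 26145/8 ≈ 3268.1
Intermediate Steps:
b(z) = 1/(2*z)
I(A, v) = 1/4 - 1/(8*v) (I(A, v) = 1/4 + (-2*(1/(2*v) + 0))/8 = 1/4 + (-1/v)/8 = 1/4 - 1/(8*v))
I(44, 1/(33 + 0)) - 1*(-3272) = (-1 + 2/(33 + 0))/(8*(1/(33 + 0))) - 1*(-3272) = (-1 + 2/33)/(8*(1/33)) + 3272 = (-1 + 2*(1/33))/(8*(1/33)) + 3272 = (1/8)*33*(-1 + 2/33) + 3272 = (1/8)*33*(-31/33) + 3272 = -31/8 + 3272 = 26145/8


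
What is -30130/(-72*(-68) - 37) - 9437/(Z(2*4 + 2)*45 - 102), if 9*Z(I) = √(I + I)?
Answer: 2189369773/24061768 + 47185*√5/4952 ≈ 112.30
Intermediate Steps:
Z(I) = √2*√I/9 (Z(I) = √(I + I)/9 = √(2*I)/9 = (√2*√I)/9 = √2*√I/9)
-30130/(-72*(-68) - 37) - 9437/(Z(2*4 + 2)*45 - 102) = -30130/(-72*(-68) - 37) - 9437/((√2*√(2*4 + 2)/9)*45 - 102) = -30130/(4896 - 37) - 9437/((√2*√(8 + 2)/9)*45 - 102) = -30130/4859 - 9437/((√2*√10/9)*45 - 102) = -30130*1/4859 - 9437/((2*√5/9)*45 - 102) = -30130/4859 - 9437/(10*√5 - 102) = -30130/4859 - 9437/(-102 + 10*√5)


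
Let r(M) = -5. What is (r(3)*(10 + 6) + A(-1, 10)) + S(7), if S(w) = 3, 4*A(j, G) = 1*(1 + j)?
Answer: -77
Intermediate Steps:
A(j, G) = 1/4 + j/4 (A(j, G) = (1*(1 + j))/4 = (1 + j)/4 = 1/4 + j/4)
(r(3)*(10 + 6) + A(-1, 10)) + S(7) = (-5*(10 + 6) + (1/4 + (1/4)*(-1))) + 3 = (-5*16 + (1/4 - 1/4)) + 3 = (-80 + 0) + 3 = -80 + 3 = -77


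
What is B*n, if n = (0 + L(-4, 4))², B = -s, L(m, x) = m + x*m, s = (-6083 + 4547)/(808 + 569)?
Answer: 204800/459 ≈ 446.19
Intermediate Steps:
s = -512/459 (s = -1536/1377 = -1536*1/1377 = -512/459 ≈ -1.1155)
L(m, x) = m + m*x
B = 512/459 (B = -1*(-512/459) = 512/459 ≈ 1.1155)
n = 400 (n = (0 - 4*(1 + 4))² = (0 - 4*5)² = (0 - 20)² = (-20)² = 400)
B*n = (512/459)*400 = 204800/459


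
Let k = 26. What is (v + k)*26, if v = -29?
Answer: -78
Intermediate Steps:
(v + k)*26 = (-29 + 26)*26 = -3*26 = -78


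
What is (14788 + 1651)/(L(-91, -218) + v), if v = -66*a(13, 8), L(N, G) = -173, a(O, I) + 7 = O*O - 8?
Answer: -16439/10337 ≈ -1.5903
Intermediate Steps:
a(O, I) = -15 + O² (a(O, I) = -7 + (O*O - 8) = -7 + (O² - 8) = -7 + (-8 + O²) = -15 + O²)
v = -10164 (v = -66*(-15 + 13²) = -66*(-15 + 169) = -66*154 = -10164)
(14788 + 1651)/(L(-91, -218) + v) = (14788 + 1651)/(-173 - 10164) = 16439/(-10337) = 16439*(-1/10337) = -16439/10337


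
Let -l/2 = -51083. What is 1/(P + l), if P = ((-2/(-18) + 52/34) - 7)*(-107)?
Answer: 153/15719138 ≈ 9.7334e-6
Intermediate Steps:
l = 102166 (l = -2*(-51083) = 102166)
P = 87740/153 (P = ((-2*(-1/18) + 52*(1/34)) - 7)*(-107) = ((1/9 + 26/17) - 7)*(-107) = (251/153 - 7)*(-107) = -820/153*(-107) = 87740/153 ≈ 573.46)
1/(P + l) = 1/(87740/153 + 102166) = 1/(15719138/153) = 153/15719138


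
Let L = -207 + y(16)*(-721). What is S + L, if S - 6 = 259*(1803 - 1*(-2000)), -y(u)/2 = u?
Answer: 1007848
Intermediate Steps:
y(u) = -2*u
S = 984983 (S = 6 + 259*(1803 - 1*(-2000)) = 6 + 259*(1803 + 2000) = 6 + 259*3803 = 6 + 984977 = 984983)
L = 22865 (L = -207 - 2*16*(-721) = -207 - 32*(-721) = -207 + 23072 = 22865)
S + L = 984983 + 22865 = 1007848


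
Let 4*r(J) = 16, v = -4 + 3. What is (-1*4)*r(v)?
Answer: -16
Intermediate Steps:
v = -1
r(J) = 4 (r(J) = (¼)*16 = 4)
(-1*4)*r(v) = -1*4*4 = -4*4 = -16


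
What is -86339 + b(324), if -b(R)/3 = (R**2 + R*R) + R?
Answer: -717167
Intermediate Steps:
b(R) = -6*R**2 - 3*R (b(R) = -3*((R**2 + R*R) + R) = -3*((R**2 + R**2) + R) = -3*(2*R**2 + R) = -3*(R + 2*R**2) = -6*R**2 - 3*R)
-86339 + b(324) = -86339 - 3*324*(1 + 2*324) = -86339 - 3*324*(1 + 648) = -86339 - 3*324*649 = -86339 - 630828 = -717167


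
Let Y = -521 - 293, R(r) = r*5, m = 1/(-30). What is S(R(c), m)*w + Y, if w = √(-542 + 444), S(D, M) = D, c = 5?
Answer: -814 + 175*I*√2 ≈ -814.0 + 247.49*I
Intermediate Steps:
m = -1/30 ≈ -0.033333
R(r) = 5*r
Y = -814
w = 7*I*√2 (w = √(-98) = 7*I*√2 ≈ 9.8995*I)
S(R(c), m)*w + Y = (5*5)*(7*I*√2) - 814 = 25*(7*I*√2) - 814 = 175*I*√2 - 814 = -814 + 175*I*√2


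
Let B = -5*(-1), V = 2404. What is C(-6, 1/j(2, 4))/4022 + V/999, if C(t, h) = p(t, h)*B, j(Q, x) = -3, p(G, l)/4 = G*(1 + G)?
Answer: 5134144/2008989 ≈ 2.5556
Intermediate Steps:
p(G, l) = 4*G*(1 + G) (p(G, l) = 4*(G*(1 + G)) = 4*G*(1 + G))
B = 5
C(t, h) = 20*t*(1 + t) (C(t, h) = (4*t*(1 + t))*5 = 20*t*(1 + t))
C(-6, 1/j(2, 4))/4022 + V/999 = (20*(-6)*(1 - 6))/4022 + 2404/999 = (20*(-6)*(-5))*(1/4022) + 2404*(1/999) = 600*(1/4022) + 2404/999 = 300/2011 + 2404/999 = 5134144/2008989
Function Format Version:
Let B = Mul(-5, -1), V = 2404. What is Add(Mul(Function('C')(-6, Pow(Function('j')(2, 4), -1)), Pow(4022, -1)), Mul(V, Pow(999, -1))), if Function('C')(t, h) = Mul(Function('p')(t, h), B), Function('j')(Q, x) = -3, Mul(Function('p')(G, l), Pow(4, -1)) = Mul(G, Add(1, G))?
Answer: Rational(5134144, 2008989) ≈ 2.5556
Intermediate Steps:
Function('p')(G, l) = Mul(4, G, Add(1, G)) (Function('p')(G, l) = Mul(4, Mul(G, Add(1, G))) = Mul(4, G, Add(1, G)))
B = 5
Function('C')(t, h) = Mul(20, t, Add(1, t)) (Function('C')(t, h) = Mul(Mul(4, t, Add(1, t)), 5) = Mul(20, t, Add(1, t)))
Add(Mul(Function('C')(-6, Pow(Function('j')(2, 4), -1)), Pow(4022, -1)), Mul(V, Pow(999, -1))) = Add(Mul(Mul(20, -6, Add(1, -6)), Pow(4022, -1)), Mul(2404, Pow(999, -1))) = Add(Mul(Mul(20, -6, -5), Rational(1, 4022)), Mul(2404, Rational(1, 999))) = Add(Mul(600, Rational(1, 4022)), Rational(2404, 999)) = Add(Rational(300, 2011), Rational(2404, 999)) = Rational(5134144, 2008989)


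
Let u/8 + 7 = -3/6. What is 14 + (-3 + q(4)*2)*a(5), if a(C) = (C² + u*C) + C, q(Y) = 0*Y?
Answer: 824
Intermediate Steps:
u = -60 (u = -56 + 8*(-3/6) = -56 + 8*(-3*⅙) = -56 + 8*(-½) = -56 - 4 = -60)
q(Y) = 0
a(C) = C² - 59*C (a(C) = (C² - 60*C) + C = C² - 59*C)
14 + (-3 + q(4)*2)*a(5) = 14 + (-3 + 0*2)*(5*(-59 + 5)) = 14 + (-3 + 0)*(5*(-54)) = 14 - 3*(-270) = 14 + 810 = 824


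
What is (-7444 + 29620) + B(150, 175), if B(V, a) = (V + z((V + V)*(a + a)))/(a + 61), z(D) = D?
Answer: 2669343/118 ≈ 22622.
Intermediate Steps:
B(V, a) = (V + 4*V*a)/(61 + a) (B(V, a) = (V + (V + V)*(a + a))/(a + 61) = (V + (2*V)*(2*a))/(61 + a) = (V + 4*V*a)/(61 + a))
(-7444 + 29620) + B(150, 175) = (-7444 + 29620) + 150*(1 + 4*175)/(61 + 175) = 22176 + 150*(1 + 700)/236 = 22176 + 150*(1/236)*701 = 22176 + 52575/118 = 2669343/118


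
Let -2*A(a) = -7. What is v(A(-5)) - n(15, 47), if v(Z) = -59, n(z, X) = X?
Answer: -106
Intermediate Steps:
A(a) = 7/2 (A(a) = -½*(-7) = 7/2)
v(A(-5)) - n(15, 47) = -59 - 1*47 = -59 - 47 = -106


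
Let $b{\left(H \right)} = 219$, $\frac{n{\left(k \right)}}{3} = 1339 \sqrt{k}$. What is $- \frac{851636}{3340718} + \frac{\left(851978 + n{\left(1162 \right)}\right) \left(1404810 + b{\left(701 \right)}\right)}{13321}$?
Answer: $\frac{1999509578235471380}{22250852239} + \frac{5644001493 \sqrt{1162}}{13321} \approx 1.0431 \cdot 10^{8}$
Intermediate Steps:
$n{\left(k \right)} = 4017 \sqrt{k}$ ($n{\left(k \right)} = 3 \cdot 1339 \sqrt{k} = 4017 \sqrt{k}$)
$- \frac{851636}{3340718} + \frac{\left(851978 + n{\left(1162 \right)}\right) \left(1404810 + b{\left(701 \right)}\right)}{13321} = - \frac{851636}{3340718} + \frac{\left(851978 + 4017 \sqrt{1162}\right) \left(1404810 + 219\right)}{13321} = \left(-851636\right) \frac{1}{3340718} + \left(851978 + 4017 \sqrt{1162}\right) 1405029 \cdot \frac{1}{13321} = - \frac{425818}{1670359} + \left(1197053797362 + 5644001493 \sqrt{1162}\right) \frac{1}{13321} = - \frac{425818}{1670359} + \left(\frac{1197053797362}{13321} + \frac{5644001493 \sqrt{1162}}{13321}\right) = \frac{1999509578235471380}{22250852239} + \frac{5644001493 \sqrt{1162}}{13321}$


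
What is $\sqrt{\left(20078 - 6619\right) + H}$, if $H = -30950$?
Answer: $i \sqrt{17491} \approx 132.25 i$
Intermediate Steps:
$\sqrt{\left(20078 - 6619\right) + H} = \sqrt{\left(20078 - 6619\right) - 30950} = \sqrt{13459 - 30950} = \sqrt{-17491} = i \sqrt{17491}$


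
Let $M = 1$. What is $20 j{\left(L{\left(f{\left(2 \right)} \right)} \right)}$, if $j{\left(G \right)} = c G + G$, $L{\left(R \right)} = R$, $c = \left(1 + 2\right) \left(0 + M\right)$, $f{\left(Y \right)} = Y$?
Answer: $160$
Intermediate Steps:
$c = 3$ ($c = \left(1 + 2\right) \left(0 + 1\right) = 3 \cdot 1 = 3$)
$j{\left(G \right)} = 4 G$ ($j{\left(G \right)} = 3 G + G = 4 G$)
$20 j{\left(L{\left(f{\left(2 \right)} \right)} \right)} = 20 \cdot 4 \cdot 2 = 20 \cdot 8 = 160$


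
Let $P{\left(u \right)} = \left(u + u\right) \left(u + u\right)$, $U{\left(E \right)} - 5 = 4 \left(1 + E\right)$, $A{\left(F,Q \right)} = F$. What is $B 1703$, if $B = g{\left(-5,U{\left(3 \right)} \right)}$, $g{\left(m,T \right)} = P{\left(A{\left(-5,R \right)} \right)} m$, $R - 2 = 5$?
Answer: $-851500$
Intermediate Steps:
$R = 7$ ($R = 2 + 5 = 7$)
$U{\left(E \right)} = 9 + 4 E$ ($U{\left(E \right)} = 5 + 4 \left(1 + E\right) = 5 + \left(4 + 4 E\right) = 9 + 4 E$)
$P{\left(u \right)} = 4 u^{2}$ ($P{\left(u \right)} = 2 u 2 u = 4 u^{2}$)
$g{\left(m,T \right)} = 100 m$ ($g{\left(m,T \right)} = 4 \left(-5\right)^{2} m = 4 \cdot 25 m = 100 m$)
$B = -500$ ($B = 100 \left(-5\right) = -500$)
$B 1703 = \left(-500\right) 1703 = -851500$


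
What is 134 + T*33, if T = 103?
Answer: 3533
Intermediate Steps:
134 + T*33 = 134 + 103*33 = 134 + 3399 = 3533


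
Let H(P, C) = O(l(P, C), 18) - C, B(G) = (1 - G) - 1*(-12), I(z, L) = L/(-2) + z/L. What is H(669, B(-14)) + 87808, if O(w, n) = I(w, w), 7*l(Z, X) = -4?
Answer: 614476/7 ≈ 87782.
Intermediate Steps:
l(Z, X) = -4/7 (l(Z, X) = (1/7)*(-4) = -4/7)
I(z, L) = -L/2 + z/L (I(z, L) = L*(-1/2) + z/L = -L/2 + z/L)
O(w, n) = 1 - w/2 (O(w, n) = -w/2 + w/w = -w/2 + 1 = 1 - w/2)
B(G) = 13 - G (B(G) = (1 - G) + 12 = 13 - G)
H(P, C) = 9/7 - C (H(P, C) = (1 - 1/2*(-4/7)) - C = (1 + 2/7) - C = 9/7 - C)
H(669, B(-14)) + 87808 = (9/7 - (13 - 1*(-14))) + 87808 = (9/7 - (13 + 14)) + 87808 = (9/7 - 1*27) + 87808 = (9/7 - 27) + 87808 = -180/7 + 87808 = 614476/7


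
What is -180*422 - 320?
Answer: -76280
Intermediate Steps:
-180*422 - 320 = -75960 - 320 = -76280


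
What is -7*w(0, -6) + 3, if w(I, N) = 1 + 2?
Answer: -18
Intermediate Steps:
w(I, N) = 3
-7*w(0, -6) + 3 = -7*3 + 3 = -21 + 3 = -18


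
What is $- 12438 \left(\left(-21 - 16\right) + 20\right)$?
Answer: $211446$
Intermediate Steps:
$- 12438 \left(\left(-21 - 16\right) + 20\right) = - 12438 \left(-37 + 20\right) = \left(-12438\right) \left(-17\right) = 211446$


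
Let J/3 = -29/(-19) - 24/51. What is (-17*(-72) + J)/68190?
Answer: 26425/1468358 ≈ 0.017996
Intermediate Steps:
J = 1023/323 (J = 3*(-29/(-19) - 24/51) = 3*(-29*(-1/19) - 24*1/51) = 3*(29/19 - 8/17) = 3*(341/323) = 1023/323 ≈ 3.1672)
(-17*(-72) + J)/68190 = (-17*(-72) + 1023/323)/68190 = (1224 + 1023/323)*(1/68190) = (396375/323)*(1/68190) = 26425/1468358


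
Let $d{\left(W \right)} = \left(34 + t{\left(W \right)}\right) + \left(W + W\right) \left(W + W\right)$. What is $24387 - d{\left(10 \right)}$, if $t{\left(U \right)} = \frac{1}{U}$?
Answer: $\frac{239529}{10} \approx 23953.0$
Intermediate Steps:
$d{\left(W \right)} = 34 + \frac{1}{W} + 4 W^{2}$ ($d{\left(W \right)} = \left(34 + \frac{1}{W}\right) + \left(W + W\right) \left(W + W\right) = \left(34 + \frac{1}{W}\right) + 2 W 2 W = \left(34 + \frac{1}{W}\right) + 4 W^{2} = 34 + \frac{1}{W} + 4 W^{2}$)
$24387 - d{\left(10 \right)} = 24387 - \left(34 + \frac{1}{10} + 4 \cdot 10^{2}\right) = 24387 - \left(34 + \frac{1}{10} + 4 \cdot 100\right) = 24387 - \left(34 + \frac{1}{10} + 400\right) = 24387 - \frac{4341}{10} = \frac{239529}{10}$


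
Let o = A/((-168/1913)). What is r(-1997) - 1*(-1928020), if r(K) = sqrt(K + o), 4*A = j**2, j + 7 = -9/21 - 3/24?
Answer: 1928020 + I*sqrt(21236847338)/3136 ≈ 1.928e+6 + 46.47*I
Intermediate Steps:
j = -423/56 (j = -7 + (-9/21 - 3/24) = -7 + (-9*1/21 - 3*1/24) = -7 + (-3/7 - 1/8) = -7 - 31/56 = -423/56 ≈ -7.5536)
A = 178929/12544 (A = (-423/56)**2/4 = (1/4)*(178929/3136) = 178929/12544 ≈ 14.264)
o = -114097059/702464 (o = 178929/(12544*((-168/1913))) = 178929/(12544*((-168*1/1913))) = 178929/(12544*(-168/1913)) = (178929/12544)*(-1913/168) = -114097059/702464 ≈ -162.42)
r(K) = sqrt(-114097059/702464 + K) (r(K) = sqrt(K - 114097059/702464) = sqrt(-114097059/702464 + K))
r(-1997) - 1*(-1928020) = sqrt(-1597358826 + 9834496*(-1997))/3136 - 1*(-1928020) = sqrt(-1597358826 - 19639488512)/3136 + 1928020 = sqrt(-21236847338)/3136 + 1928020 = (I*sqrt(21236847338))/3136 + 1928020 = I*sqrt(21236847338)/3136 + 1928020 = 1928020 + I*sqrt(21236847338)/3136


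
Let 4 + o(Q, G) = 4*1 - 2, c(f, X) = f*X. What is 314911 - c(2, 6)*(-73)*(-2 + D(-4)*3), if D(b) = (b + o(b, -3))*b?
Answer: 376231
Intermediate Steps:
c(f, X) = X*f
o(Q, G) = -2 (o(Q, G) = -4 + (4*1 - 2) = -4 + (4 - 2) = -4 + 2 = -2)
D(b) = b*(-2 + b) (D(b) = (b - 2)*b = (-2 + b)*b = b*(-2 + b))
314911 - c(2, 6)*(-73)*(-2 + D(-4)*3) = 314911 - (6*2)*(-73)*(-2 - 4*(-2 - 4)*3) = 314911 - 12*(-73)*(-2 - 4*(-6)*3) = 314911 - (-876)*(-2 + 24*3) = 314911 - (-876)*(-2 + 72) = 314911 - (-876)*70 = 314911 - 1*(-61320) = 314911 + 61320 = 376231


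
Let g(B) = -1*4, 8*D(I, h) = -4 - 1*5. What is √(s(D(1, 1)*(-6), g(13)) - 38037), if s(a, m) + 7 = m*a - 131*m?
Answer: I*√37547 ≈ 193.77*I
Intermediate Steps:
D(I, h) = -9/8 (D(I, h) = (-4 - 1*5)/8 = (-4 - 5)/8 = (⅛)*(-9) = -9/8)
g(B) = -4
s(a, m) = -7 - 131*m + a*m (s(a, m) = -7 + (m*a - 131*m) = -7 + (a*m - 131*m) = -7 + (-131*m + a*m) = -7 - 131*m + a*m)
√(s(D(1, 1)*(-6), g(13)) - 38037) = √((-7 - 131*(-4) - 9/8*(-6)*(-4)) - 38037) = √((-7 + 524 + (27/4)*(-4)) - 38037) = √((-7 + 524 - 27) - 38037) = √(490 - 38037) = √(-37547) = I*√37547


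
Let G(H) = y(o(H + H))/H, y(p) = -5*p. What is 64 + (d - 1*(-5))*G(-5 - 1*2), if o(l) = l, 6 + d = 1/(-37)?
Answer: 2748/37 ≈ 74.270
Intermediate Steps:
d = -223/37 (d = -6 + 1/(-37) = -6 - 1/37 = -223/37 ≈ -6.0270)
G(H) = -10 (G(H) = (-5*(H + H))/H = (-10*H)/H = -10)
64 + (d - 1*(-5))*G(-5 - 1*2) = 64 + (-223/37 - 1*(-5))*(-10) = 64 + (-223/37 + 5)*(-10) = 64 - 38/37*(-10) = 64 + 380/37 = 2748/37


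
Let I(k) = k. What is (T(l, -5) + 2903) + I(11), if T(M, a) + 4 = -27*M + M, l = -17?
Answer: 3352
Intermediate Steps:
T(M, a) = -4 - 26*M (T(M, a) = -4 + (-27*M + M) = -4 - 26*M)
(T(l, -5) + 2903) + I(11) = ((-4 - 26*(-17)) + 2903) + 11 = ((-4 + 442) + 2903) + 11 = (438 + 2903) + 11 = 3341 + 11 = 3352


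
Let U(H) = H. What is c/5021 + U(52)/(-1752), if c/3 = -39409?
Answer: -51848699/2199198 ≈ -23.576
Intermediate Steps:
c = -118227 (c = 3*(-39409) = -118227)
c/5021 + U(52)/(-1752) = -118227/5021 + 52/(-1752) = -118227*1/5021 + 52*(-1/1752) = -118227/5021 - 13/438 = -51848699/2199198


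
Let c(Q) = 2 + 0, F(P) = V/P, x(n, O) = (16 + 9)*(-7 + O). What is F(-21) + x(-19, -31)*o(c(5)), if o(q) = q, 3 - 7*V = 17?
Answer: -39898/21 ≈ -1899.9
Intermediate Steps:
V = -2 (V = 3/7 - 1/7*17 = 3/7 - 17/7 = -2)
x(n, O) = -175 + 25*O (x(n, O) = 25*(-7 + O) = -175 + 25*O)
F(P) = -2/P
c(Q) = 2
F(-21) + x(-19, -31)*o(c(5)) = -2/(-21) + (-175 + 25*(-31))*2 = -2*(-1/21) + (-175 - 775)*2 = 2/21 - 950*2 = 2/21 - 1900 = -39898/21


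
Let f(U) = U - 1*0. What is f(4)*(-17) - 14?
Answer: -82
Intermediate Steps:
f(U) = U (f(U) = U + 0 = U)
f(4)*(-17) - 14 = 4*(-17) - 14 = -68 - 14 = -82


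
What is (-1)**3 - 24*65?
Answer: -1561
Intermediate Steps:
(-1)**3 - 24*65 = -1 - 1560 = -1561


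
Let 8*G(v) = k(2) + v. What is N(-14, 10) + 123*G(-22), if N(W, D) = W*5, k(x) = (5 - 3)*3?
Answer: -316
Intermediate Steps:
k(x) = 6 (k(x) = 2*3 = 6)
N(W, D) = 5*W
G(v) = ¾ + v/8 (G(v) = (6 + v)/8 = ¾ + v/8)
N(-14, 10) + 123*G(-22) = 5*(-14) + 123*(¾ + (⅛)*(-22)) = -70 + 123*(¾ - 11/4) = -70 + 123*(-2) = -70 - 246 = -316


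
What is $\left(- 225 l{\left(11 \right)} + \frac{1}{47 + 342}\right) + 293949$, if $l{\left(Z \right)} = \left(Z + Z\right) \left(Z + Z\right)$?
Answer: $\frac{71984062}{389} \approx 1.8505 \cdot 10^{5}$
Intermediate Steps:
$l{\left(Z \right)} = 4 Z^{2}$ ($l{\left(Z \right)} = 2 Z 2 Z = 4 Z^{2}$)
$\left(- 225 l{\left(11 \right)} + \frac{1}{47 + 342}\right) + 293949 = \left(- 225 \cdot 4 \cdot 11^{2} + \frac{1}{47 + 342}\right) + 293949 = \left(- 225 \cdot 4 \cdot 121 + \frac{1}{389}\right) + 293949 = \left(\left(-225\right) 484 + \frac{1}{389}\right) + 293949 = \left(-108900 + \frac{1}{389}\right) + 293949 = - \frac{42362099}{389} + 293949 = \frac{71984062}{389}$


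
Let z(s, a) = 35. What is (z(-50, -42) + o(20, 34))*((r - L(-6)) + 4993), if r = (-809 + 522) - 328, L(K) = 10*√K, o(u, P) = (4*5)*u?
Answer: 1904430 - 4350*I*√6 ≈ 1.9044e+6 - 10655.0*I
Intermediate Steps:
o(u, P) = 20*u
r = -615 (r = -287 - 328 = -615)
(z(-50, -42) + o(20, 34))*((r - L(-6)) + 4993) = (35 + 20*20)*((-615 - 10*√(-6)) + 4993) = (35 + 400)*((-615 - 10*I*√6) + 4993) = 435*((-615 - 10*I*√6) + 4993) = 435*(4378 - 10*I*√6) = 1904430 - 4350*I*√6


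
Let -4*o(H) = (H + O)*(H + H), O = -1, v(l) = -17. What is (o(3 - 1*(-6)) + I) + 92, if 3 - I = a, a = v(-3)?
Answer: 76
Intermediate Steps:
a = -17
I = 20 (I = 3 - 1*(-17) = 3 + 17 = 20)
o(H) = -H*(-1 + H)/2 (o(H) = -(H - 1)*(H + H)/4 = -(-1 + H)*2*H/4 = -H*(-1 + H)/2)
(o(3 - 1*(-6)) + I) + 92 = ((3 - 1*(-6))*(1 - (3 - 1*(-6)))/2 + 20) + 92 = ((3 + 6)*(1 - (3 + 6))/2 + 20) + 92 = ((½)*9*(1 - 1*9) + 20) + 92 = ((½)*9*(1 - 9) + 20) + 92 = ((½)*9*(-8) + 20) + 92 = (-36 + 20) + 92 = -16 + 92 = 76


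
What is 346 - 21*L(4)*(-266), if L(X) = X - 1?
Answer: 17104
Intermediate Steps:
L(X) = -1 + X
346 - 21*L(4)*(-266) = 346 - 21*(-1 + 4)*(-266) = 346 - 21*3*(-266) = 346 - 63*(-266) = 346 + 16758 = 17104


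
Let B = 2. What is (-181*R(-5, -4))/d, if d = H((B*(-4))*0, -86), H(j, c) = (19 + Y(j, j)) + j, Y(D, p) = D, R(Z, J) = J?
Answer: 724/19 ≈ 38.105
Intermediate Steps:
H(j, c) = 19 + 2*j (H(j, c) = (19 + j) + j = 19 + 2*j)
d = 19 (d = 19 + 2*((2*(-4))*0) = 19 + 2*(-8*0) = 19 + 2*0 = 19 + 0 = 19)
(-181*R(-5, -4))/d = -181*(-4)/19 = 724*(1/19) = 724/19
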